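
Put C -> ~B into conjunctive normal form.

~C | ~B

C -> ~B
≡ ~C | ~B   [eliminate ->]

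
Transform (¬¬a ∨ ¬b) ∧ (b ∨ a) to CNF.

(¬¬a ∨ ¬b) ∧ (b ∨ a)
⇔ (a ∨ ¬b) ∧ (b ∨ a)   [double negation]

(a ∨ ¬b) ∧ (b ∨ a)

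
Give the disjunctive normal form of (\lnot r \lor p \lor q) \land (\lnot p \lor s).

(\lnot r \lor p \lor q) \land (\lnot p \lor s)
≡ (\lnot r \land \lnot p) \lor (\lnot r \land s) \lor (p \land \lnot p) \lor (p \land s) \lor (q \land \lnot p) \lor (q \land s)   (distribute \land over \lor)
≡ (\lnot r \land \lnot p) \lor (\lnot r \land s) \lor (p \land s) \lor (q \land \lnot p) \lor (q \land s)   (simplify)

(\lnot r \land \lnot p) \lor (\lnot r \land s) \lor (p \land s) \lor (q \land \lnot p) \lor (q \land s)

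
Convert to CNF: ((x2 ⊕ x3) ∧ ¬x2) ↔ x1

((x2 ⊕ x3) ∧ ¬x2) ↔ x1
≡ (((x2 ⊕ x3) ∧ ¬x2) → x1) ∧ (x1 → ((x2 ⊕ x3) ∧ ¬x2))   [eliminate ↔]
≡ (¬((x2 ⊕ x3) ∧ ¬x2) ∨ x1) ∧ (x1 → ((x2 ⊕ x3) ∧ ¬x2))   [eliminate →]
≡ (¬((x2 ∨ x3) ∧ ¬(x2 ∧ x3) ∧ ¬x2) ∨ x1) ∧ (x1 → ((x2 ⊕ x3) ∧ ¬x2))   [expand ⊕]
≡ (¬((x2 ∨ x3) ∧ ¬(x2 ∧ x3) ∧ ¬x2) ∨ x1) ∧ (¬x1 ∨ ((x2 ⊕ x3) ∧ ¬x2))   [eliminate →]
≡ (¬((x2 ∨ x3) ∧ ¬(x2 ∧ x3) ∧ ¬x2) ∨ x1) ∧ (¬x1 ∨ ((x2 ∨ x3) ∧ ¬(x2 ∧ x3) ∧ ¬x2))   [expand ⊕]
≡ (¬(x2 ∨ x3) ∨ ¬¬(x2 ∧ x3) ∨ ¬¬x2 ∨ x1) ∧ (¬x1 ∨ ((x2 ∨ x3) ∧ ¬(x2 ∧ x3) ∧ ¬x2))   [De Morgan]
≡ ((¬x2 ∧ ¬x3) ∨ ¬¬(x2 ∧ x3) ∨ ¬¬x2 ∨ x1) ∧ (¬x1 ∨ ((x2 ∨ x3) ∧ ¬(x2 ∧ x3) ∧ ¬x2))   [De Morgan]
≡ ((¬x2 ∧ ¬x3) ∨ (x2 ∧ x3) ∨ ¬¬x2 ∨ x1) ∧ (¬x1 ∨ ((x2 ∨ x3) ∧ ¬(x2 ∧ x3) ∧ ¬x2))   [double negation]
≡ ((¬x2 ∧ ¬x3) ∨ (x2 ∧ x3) ∨ x2 ∨ x1) ∧ (¬x1 ∨ ((x2 ∨ x3) ∧ ¬(x2 ∧ x3) ∧ ¬x2))   [double negation]
≡ ((¬x2 ∧ ¬x3) ∨ (x2 ∧ x3) ∨ x2 ∨ x1) ∧ (¬x1 ∨ ((x2 ∨ x3) ∧ (¬x2 ∨ ¬x3) ∧ ¬x2))   [De Morgan]
≡ (¬x2 ∨ x2 ∨ x2 ∨ x1) ∧ (¬x2 ∨ x3 ∨ x2 ∨ x1) ∧ (¬x3 ∨ x2 ∨ x2 ∨ x1) ∧ (¬x3 ∨ x3 ∨ x2 ∨ x1) ∧ (¬x1 ∨ x2 ∨ x3) ∧ (¬x1 ∨ ¬x2 ∨ ¬x3) ∧ (¬x1 ∨ ¬x2)   [distribute ∨ over ∧]
≡ (¬x3 ∨ x2 ∨ x1) ∧ (¬x1 ∨ x2 ∨ x3) ∧ (¬x1 ∨ ¬x2)   [simplify]

(¬x3 ∨ x2 ∨ x1) ∧ (¬x1 ∨ x2 ∨ x3) ∧ (¬x1 ∨ ¬x2)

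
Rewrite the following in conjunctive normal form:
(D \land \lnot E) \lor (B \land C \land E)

(D \land \lnot E) \lor (B \land C \land E)
≡ (D \lor B) \land (D \lor C) \land (D \lor E) \land (\lnot E \lor B) \land (\lnot E \lor C) \land (\lnot E \lor E)   [distribute \lor over \land]
≡ (D \lor B) \land (D \lor C) \land (D \lor E) \land (\lnot E \lor B) \land (\lnot E \lor C)   [simplify]

(D \lor B) \land (D \lor C) \land (D \lor E) \land (\lnot E \lor B) \land (\lnot E \lor C)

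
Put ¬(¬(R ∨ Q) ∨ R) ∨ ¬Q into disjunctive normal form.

(Q ∧ ¬R) ∨ ¬Q

¬(¬(R ∨ Q) ∨ R) ∨ ¬Q
≡ (¬¬(R ∨ Q) ∧ ¬R) ∨ ¬Q   [De Morgan]
≡ ((R ∨ Q) ∧ ¬R) ∨ ¬Q   [double negation]
≡ (R ∧ ¬R) ∨ (Q ∧ ¬R) ∨ ¬Q   [distribute ∧ over ∨]
≡ (Q ∧ ¬R) ∨ ¬Q   [simplify]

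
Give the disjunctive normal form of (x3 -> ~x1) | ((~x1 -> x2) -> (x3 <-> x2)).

(x3 -> ~x1) | ((~x1 -> x2) -> (x3 <-> x2))
= ~x3 | ~x1 | ((~x1 -> x2) -> (x3 <-> x2))
= ~x3 | ~x1 | ~(~x1 -> x2) | (x3 <-> x2)
= ~x3 | ~x1 | ~(~~x1 | x2) | (x3 <-> x2)
= ~x3 | ~x1 | ~(~~x1 | x2) | ((x3 -> x2) & (x2 -> x3))
= ~x3 | ~x1 | ~(~~x1 | x2) | ((~x3 | x2) & (x2 -> x3))
= ~x3 | ~x1 | ~(~~x1 | x2) | ((~x3 | x2) & (~x2 | x3))
= ~x3 | ~x1 | (~~~x1 & ~x2) | ((~x3 | x2) & (~x2 | x3))
= ~x3 | ~x1 | (~x1 & ~x2) | ((~x3 | x2) & (~x2 | x3))
= ~x3 | ~x1 | (~x1 & ~x2) | (~x3 & ~x2) | (~x3 & x3) | (x2 & ~x2) | (x2 & x3)
= ~x3 | ~x1 | (x2 & x3)

~x3 | ~x1 | (x2 & x3)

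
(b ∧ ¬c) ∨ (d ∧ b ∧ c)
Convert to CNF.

b ∧ (¬c ∨ d)

(b ∧ ¬c) ∨ (d ∧ b ∧ c)
≡ (b ∨ d) ∧ (b ∨ b) ∧ (b ∨ c) ∧ (¬c ∨ d) ∧ (¬c ∨ b) ∧ (¬c ∨ c)   — distribute ∨ over ∧
≡ b ∧ (¬c ∨ d)   — simplify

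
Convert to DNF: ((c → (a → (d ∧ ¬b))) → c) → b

((c → (a → (d ∧ ¬b))) → c) → b
≡ ¬((c → (a → (d ∧ ¬b))) → c) ∨ b   [eliminate →]
≡ ¬(¬(c → (a → (d ∧ ¬b))) ∨ c) ∨ b   [eliminate →]
≡ ¬(¬(¬c ∨ (a → (d ∧ ¬b))) ∨ c) ∨ b   [eliminate →]
≡ ¬(¬(¬c ∨ ¬a ∨ (d ∧ ¬b)) ∨ c) ∨ b   [eliminate →]
≡ (¬¬(¬c ∨ ¬a ∨ (d ∧ ¬b)) ∧ ¬c) ∨ b   [De Morgan]
≡ ((¬c ∨ ¬a ∨ (d ∧ ¬b)) ∧ ¬c) ∨ b   [double negation]
≡ (¬c ∧ ¬c) ∨ (¬a ∧ ¬c) ∨ (d ∧ ¬b ∧ ¬c) ∨ b   [distribute ∧ over ∨]
≡ ¬c ∨ b   [simplify]

¬c ∨ b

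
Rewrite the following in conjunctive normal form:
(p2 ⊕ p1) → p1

(p2 ⊕ p1) → p1
= ¬(p2 ⊕ p1) ∨ p1   — eliminate →
= ¬((p2 ∨ p1) ∧ ¬(p2 ∧ p1)) ∨ p1   — expand ⊕
= ¬(p2 ∨ p1) ∨ ¬¬(p2 ∧ p1) ∨ p1   — De Morgan
= (¬p2 ∧ ¬p1) ∨ ¬¬(p2 ∧ p1) ∨ p1   — De Morgan
= (¬p2 ∧ ¬p1) ∨ (p2 ∧ p1) ∨ p1   — double negation
= (¬p2 ∨ p2 ∨ p1) ∧ (¬p2 ∨ p1 ∨ p1) ∧ (¬p1 ∨ p2 ∨ p1) ∧ (¬p1 ∨ p1 ∨ p1)   — distribute ∨ over ∧
= ¬p2 ∨ p1   — simplify

¬p2 ∨ p1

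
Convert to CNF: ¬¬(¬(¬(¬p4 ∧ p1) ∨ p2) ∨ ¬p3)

¬¬(¬(¬(¬p4 ∧ p1) ∨ p2) ∨ ¬p3)
≡ ¬(¬(¬p4 ∧ p1) ∨ p2) ∨ ¬p3   [double negation]
≡ (¬¬(¬p4 ∧ p1) ∧ ¬p2) ∨ ¬p3   [De Morgan]
≡ (¬p4 ∧ p1 ∧ ¬p2) ∨ ¬p3   [double negation]
≡ (¬p4 ∨ ¬p3) ∧ (p1 ∨ ¬p3) ∧ (¬p2 ∨ ¬p3)   [distribute ∨ over ∧]

(¬p4 ∨ ¬p3) ∧ (p1 ∨ ¬p3) ∧ (¬p2 ∨ ¬p3)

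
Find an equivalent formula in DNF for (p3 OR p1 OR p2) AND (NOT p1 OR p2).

(p3 AND NOT p1) OR p2

(p3 OR p1 OR p2) AND (NOT p1 OR p2)
⇔ (p3 AND NOT p1) OR (p3 AND p2) OR (p1 AND NOT p1) OR (p1 AND p2) OR (p2 AND NOT p1) OR (p2 AND p2)
⇔ (p3 AND NOT p1) OR p2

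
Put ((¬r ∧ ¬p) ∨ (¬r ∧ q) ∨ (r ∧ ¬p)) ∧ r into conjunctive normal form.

((¬r ∧ ¬p) ∨ (¬r ∧ q) ∨ (r ∧ ¬p)) ∧ r
⇔ (¬r ∨ ¬r ∨ r) ∧ (¬r ∨ ¬r ∨ ¬p) ∧ (¬r ∨ q ∨ r) ∧ (¬r ∨ q ∨ ¬p) ∧ (¬p ∨ ¬r ∨ r) ∧ (¬p ∨ ¬r ∨ ¬p) ∧ (¬p ∨ q ∨ r) ∧ (¬p ∨ q ∨ ¬p) ∧ r
⇔ (¬r ∨ ¬p) ∧ (¬p ∨ q) ∧ r

(¬r ∨ ¬p) ∧ (¬p ∨ q) ∧ r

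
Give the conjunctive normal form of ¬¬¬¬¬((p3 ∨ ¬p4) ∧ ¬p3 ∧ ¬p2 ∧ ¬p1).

¬¬¬¬¬((p3 ∨ ¬p4) ∧ ¬p3 ∧ ¬p2 ∧ ¬p1)
= ¬¬¬((p3 ∨ ¬p4) ∧ ¬p3 ∧ ¬p2 ∧ ¬p1)   (double negation)
= ¬((p3 ∨ ¬p4) ∧ ¬p3 ∧ ¬p2 ∧ ¬p1)   (double negation)
= ¬(p3 ∨ ¬p4) ∨ ¬¬p3 ∨ ¬¬p2 ∨ ¬¬p1   (De Morgan)
= (¬p3 ∧ ¬¬p4) ∨ ¬¬p3 ∨ ¬¬p2 ∨ ¬¬p1   (De Morgan)
= (¬p3 ∧ p4) ∨ ¬¬p3 ∨ ¬¬p2 ∨ ¬¬p1   (double negation)
= (¬p3 ∧ p4) ∨ p3 ∨ ¬¬p2 ∨ ¬¬p1   (double negation)
= (¬p3 ∧ p4) ∨ p3 ∨ p2 ∨ ¬¬p1   (double negation)
= (¬p3 ∧ p4) ∨ p3 ∨ p2 ∨ p1   (double negation)
= (¬p3 ∨ p3 ∨ p2 ∨ p1) ∧ (p4 ∨ p3 ∨ p2 ∨ p1)   (distribute ∨ over ∧)
= p4 ∨ p3 ∨ p2 ∨ p1   (simplify)

p4 ∨ p3 ∨ p2 ∨ p1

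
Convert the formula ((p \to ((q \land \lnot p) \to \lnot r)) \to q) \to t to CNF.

\lnot q \lor t

((p \to ((q \land \lnot p) \to \lnot r)) \to q) \to t
≡ \lnot ((p \to ((q \land \lnot p) \to \lnot r)) \to q) \lor t
≡ \lnot (\lnot (p \to ((q \land \lnot p) \to \lnot r)) \lor q) \lor t
≡ \lnot (\lnot (\lnot p \lor ((q \land \lnot p) \to \lnot r)) \lor q) \lor t
≡ \lnot (\lnot (\lnot p \lor \lnot (q \land \lnot p) \lor \lnot r) \lor q) \lor t
≡ (\lnot \lnot (\lnot p \lor \lnot (q \land \lnot p) \lor \lnot r) \land \lnot q) \lor t
≡ ((\lnot p \lor \lnot (q \land \lnot p) \lor \lnot r) \land \lnot q) \lor t
≡ ((\lnot p \lor \lnot q \lor \lnot \lnot p \lor \lnot r) \land \lnot q) \lor t
≡ ((\lnot p \lor \lnot q \lor p \lor \lnot r) \land \lnot q) \lor t
≡ (\lnot p \lor \lnot q \lor p \lor \lnot r \lor t) \land (\lnot q \lor t)
≡ \lnot q \lor t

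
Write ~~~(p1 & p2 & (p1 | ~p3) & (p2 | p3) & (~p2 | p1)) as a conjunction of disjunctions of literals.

~p1 | ~p2

~~~(p1 & p2 & (p1 | ~p3) & (p2 | p3) & (~p2 | p1))
= ~(p1 & p2 & (p1 | ~p3) & (p2 | p3) & (~p2 | p1))   (double negation)
= ~p1 | ~p2 | ~(p1 | ~p3) | ~(p2 | p3) | ~(~p2 | p1)   (De Morgan)
= ~p1 | ~p2 | (~p1 & ~~p3) | ~(p2 | p3) | ~(~p2 | p1)   (De Morgan)
= ~p1 | ~p2 | (~p1 & p3) | ~(p2 | p3) | ~(~p2 | p1)   (double negation)
= ~p1 | ~p2 | (~p1 & p3) | (~p2 & ~p3) | ~(~p2 | p1)   (De Morgan)
= ~p1 | ~p2 | (~p1 & p3) | (~p2 & ~p3) | (~~p2 & ~p1)   (De Morgan)
= ~p1 | ~p2 | (~p1 & p3) | (~p2 & ~p3) | (p2 & ~p1)   (double negation)
= (~p1 | ~p2 | ~p1 | ~p2 | p2) & (~p1 | ~p2 | ~p1 | ~p2 | ~p1) & (~p1 | ~p2 | ~p1 | ~p3 | p2) & (~p1 | ~p2 | ~p1 | ~p3 | ~p1) & (~p1 | ~p2 | p3 | ~p2 | p2) & (~p1 | ~p2 | p3 | ~p2 | ~p1) & (~p1 | ~p2 | p3 | ~p3 | p2) & (~p1 | ~p2 | p3 | ~p3 | ~p1)   (distribute | over &)
= ~p1 | ~p2   (simplify)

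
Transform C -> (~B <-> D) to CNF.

C -> (~B <-> D)
= ~C | (~B <-> D)   [eliminate ->]
= ~C | ((~B -> D) & (D -> ~B))   [eliminate <->]
= ~C | ((~~B | D) & (D -> ~B))   [eliminate ->]
= ~C | ((~~B | D) & (~D | ~B))   [eliminate ->]
= ~C | ((B | D) & (~D | ~B))   [double negation]
= (~C | B | D) & (~C | ~D | ~B)   [distribute | over &]

(~C | B | D) & (~C | ~D | ~B)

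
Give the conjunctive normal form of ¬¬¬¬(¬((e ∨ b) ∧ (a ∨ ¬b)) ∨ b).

¬¬¬¬(¬((e ∨ b) ∧ (a ∨ ¬b)) ∨ b)
≡ ¬¬(¬((e ∨ b) ∧ (a ∨ ¬b)) ∨ b)   (double negation)
≡ ¬((e ∨ b) ∧ (a ∨ ¬b)) ∨ b   (double negation)
≡ ¬(e ∨ b) ∨ ¬(a ∨ ¬b) ∨ b   (De Morgan)
≡ (¬e ∧ ¬b) ∨ ¬(a ∨ ¬b) ∨ b   (De Morgan)
≡ (¬e ∧ ¬b) ∨ (¬a ∧ ¬¬b) ∨ b   (De Morgan)
≡ (¬e ∧ ¬b) ∨ (¬a ∧ b) ∨ b   (double negation)
≡ (¬e ∨ ¬a ∨ b) ∧ (¬e ∨ b ∨ b) ∧ (¬b ∨ ¬a ∨ b) ∧ (¬b ∨ b ∨ b)   (distribute ∨ over ∧)
≡ ¬e ∨ b   (simplify)

¬e ∨ b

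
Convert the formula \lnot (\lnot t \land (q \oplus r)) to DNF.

\lnot (\lnot t \land (q \oplus r))
≡ \lnot (\lnot t \land ((q \land \lnot r) \lor (\lnot q \land r)))   [expand \oplus]
≡ \lnot \lnot t \lor \lnot ((q \land \lnot r) \lor (\lnot q \land r))   [De Morgan]
≡ t \lor \lnot ((q \land \lnot r) \lor (\lnot q \land r))   [double negation]
≡ t \lor (\lnot (q \land \lnot r) \land \lnot (\lnot q \land r))   [De Morgan]
≡ t \lor ((\lnot q \lor \lnot \lnot r) \land \lnot (\lnot q \land r))   [De Morgan]
≡ t \lor ((\lnot q \lor r) \land \lnot (\lnot q \land r))   [double negation]
≡ t \lor ((\lnot q \lor r) \land (\lnot \lnot q \lor \lnot r))   [De Morgan]
≡ t \lor ((\lnot q \lor r) \land (q \lor \lnot r))   [double negation]
≡ t \lor (\lnot q \land q) \lor (\lnot q \land \lnot r) \lor (r \land q) \lor (r \land \lnot r)   [distribute \land over \lor]
≡ t \lor (\lnot q \land \lnot r) \lor (r \land q)   [simplify]

t \lor (\lnot q \land \lnot r) \lor (r \land q)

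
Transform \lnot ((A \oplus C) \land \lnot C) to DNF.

(\lnot A \land \lnot C) \lor C

\lnot ((A \oplus C) \land \lnot C)
≡ \lnot (((A \land \lnot C) \lor (\lnot A \land C)) \land \lnot C)   — expand \oplus
≡ \lnot ((A \land \lnot C) \lor (\lnot A \land C)) \lor \lnot \lnot C   — De Morgan
≡ (\lnot (A \land \lnot C) \land \lnot (\lnot A \land C)) \lor \lnot \lnot C   — De Morgan
≡ ((\lnot A \lor \lnot \lnot C) \land \lnot (\lnot A \land C)) \lor \lnot \lnot C   — De Morgan
≡ ((\lnot A \lor C) \land \lnot (\lnot A \land C)) \lor \lnot \lnot C   — double negation
≡ ((\lnot A \lor C) \land (\lnot \lnot A \lor \lnot C)) \lor \lnot \lnot C   — De Morgan
≡ ((\lnot A \lor C) \land (A \lor \lnot C)) \lor \lnot \lnot C   — double negation
≡ ((\lnot A \lor C) \land (A \lor \lnot C)) \lor C   — double negation
≡ (\lnot A \land A) \lor (\lnot A \land \lnot C) \lor (C \land A) \lor (C \land \lnot C) \lor C   — distribute \land over \lor
≡ (\lnot A \land \lnot C) \lor C   — simplify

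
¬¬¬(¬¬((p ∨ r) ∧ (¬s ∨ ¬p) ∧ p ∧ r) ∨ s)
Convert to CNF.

(¬p ∨ s ∨ ¬r) ∧ ¬s

¬¬¬(¬¬((p ∨ r) ∧ (¬s ∨ ¬p) ∧ p ∧ r) ∨ s)
≡ ¬(¬¬((p ∨ r) ∧ (¬s ∨ ¬p) ∧ p ∧ r) ∨ s)   [double negation]
≡ ¬¬¬((p ∨ r) ∧ (¬s ∨ ¬p) ∧ p ∧ r) ∧ ¬s   [De Morgan]
≡ ¬((p ∨ r) ∧ (¬s ∨ ¬p) ∧ p ∧ r) ∧ ¬s   [double negation]
≡ (¬(p ∨ r) ∨ ¬(¬s ∨ ¬p) ∨ ¬p ∨ ¬r) ∧ ¬s   [De Morgan]
≡ ((¬p ∧ ¬r) ∨ ¬(¬s ∨ ¬p) ∨ ¬p ∨ ¬r) ∧ ¬s   [De Morgan]
≡ ((¬p ∧ ¬r) ∨ (¬¬s ∧ ¬¬p) ∨ ¬p ∨ ¬r) ∧ ¬s   [De Morgan]
≡ ((¬p ∧ ¬r) ∨ (s ∧ ¬¬p) ∨ ¬p ∨ ¬r) ∧ ¬s   [double negation]
≡ ((¬p ∧ ¬r) ∨ (s ∧ p) ∨ ¬p ∨ ¬r) ∧ ¬s   [double negation]
≡ (¬p ∨ s ∨ ¬p ∨ ¬r) ∧ (¬p ∨ p ∨ ¬p ∨ ¬r) ∧ (¬r ∨ s ∨ ¬p ∨ ¬r) ∧ (¬r ∨ p ∨ ¬p ∨ ¬r) ∧ ¬s   [distribute ∨ over ∧]
≡ (¬p ∨ s ∨ ¬r) ∧ ¬s   [simplify]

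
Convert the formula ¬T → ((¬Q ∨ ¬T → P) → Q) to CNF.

T ∨ ¬P ∨ Q

¬T → ((¬Q ∨ ¬T → P) → Q)
≡ ¬¬T ∨ ((¬Q ∨ ¬T → P) → Q)   — eliminate →
≡ ¬¬T ∨ ¬(¬Q ∨ ¬T → P) ∨ Q   — eliminate →
≡ ¬¬T ∨ ¬(¬(¬Q ∨ ¬T) ∨ P) ∨ Q   — eliminate →
≡ T ∨ ¬(¬(¬Q ∨ ¬T) ∨ P) ∨ Q   — double negation
≡ T ∨ ¬¬(¬Q ∨ ¬T) ∧ ¬P ∨ Q   — De Morgan
≡ T ∨ (¬Q ∨ ¬T) ∧ ¬P ∨ Q   — double negation
≡ (T ∨ ¬Q ∨ ¬T ∨ Q) ∧ (T ∨ ¬P ∨ Q)   — distribute ∨ over ∧
≡ T ∨ ¬P ∨ Q   — simplify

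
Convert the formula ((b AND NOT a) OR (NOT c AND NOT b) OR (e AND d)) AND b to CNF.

(NOT a OR NOT c OR e) AND (NOT a OR NOT c OR d) AND (NOT a OR NOT b OR e) AND (NOT a OR NOT b OR d) AND b

((b AND NOT a) OR (NOT c AND NOT b) OR (e AND d)) AND b
= (b OR NOT c OR e) AND (b OR NOT c OR d) AND (b OR NOT b OR e) AND (b OR NOT b OR d) AND (NOT a OR NOT c OR e) AND (NOT a OR NOT c OR d) AND (NOT a OR NOT b OR e) AND (NOT a OR NOT b OR d) AND b   (distribute OR over AND)
= (NOT a OR NOT c OR e) AND (NOT a OR NOT c OR d) AND (NOT a OR NOT b OR e) AND (NOT a OR NOT b OR d) AND b   (simplify)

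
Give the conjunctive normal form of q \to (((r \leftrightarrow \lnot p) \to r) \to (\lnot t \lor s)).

q \to (((r \leftrightarrow \lnot p) \to r) \to (\lnot t \lor s))
≡ \lnot q \lor (((r \leftrightarrow \lnot p) \to r) \to (\lnot t \lor s))
≡ \lnot q \lor \lnot ((r \leftrightarrow \lnot p) \to r) \lor \lnot t \lor s
≡ \lnot q \lor \lnot (\lnot (r \leftrightarrow \lnot p) \lor r) \lor \lnot t \lor s
≡ \lnot q \lor \lnot (\lnot ((r \to \lnot p) \land (\lnot p \to r)) \lor r) \lor \lnot t \lor s
≡ \lnot q \lor \lnot (\lnot ((\lnot r \lor \lnot p) \land (\lnot p \to r)) \lor r) \lor \lnot t \lor s
≡ \lnot q \lor \lnot (\lnot ((\lnot r \lor \lnot p) \land (\lnot \lnot p \lor r)) \lor r) \lor \lnot t \lor s
≡ \lnot q \lor (\lnot \lnot ((\lnot r \lor \lnot p) \land (\lnot \lnot p \lor r)) \land \lnot r) \lor \lnot t \lor s
≡ \lnot q \lor ((\lnot r \lor \lnot p) \land (\lnot \lnot p \lor r) \land \lnot r) \lor \lnot t \lor s
≡ \lnot q \lor ((\lnot r \lor \lnot p) \land (p \lor r) \land \lnot r) \lor \lnot t \lor s
≡ (\lnot q \lor \lnot r \lor \lnot p \lor \lnot t \lor s) \land (\lnot q \lor p \lor r \lor \lnot t \lor s) \land (\lnot q \lor \lnot r \lor \lnot t \lor s)
≡ (\lnot q \lor p \lor r \lor \lnot t \lor s) \land (\lnot q \lor \lnot r \lor \lnot t \lor s)

(\lnot q \lor p \lor r \lor \lnot t \lor s) \land (\lnot q \lor \lnot r \lor \lnot t \lor s)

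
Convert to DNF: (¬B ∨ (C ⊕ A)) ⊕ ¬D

(¬B ∧ D) ∨ (C ∧ ¬A ∧ D) ∨ (¬C ∧ A ∧ D) ∨ (B ∧ ¬C ∧ ¬A ∧ ¬D) ∨ (B ∧ A ∧ C ∧ ¬D)

(¬B ∨ (C ⊕ A)) ⊕ ¬D
≡ ((¬B ∨ (C ⊕ A)) ∧ ¬¬D) ∨ (¬(¬B ∨ (C ⊕ A)) ∧ ¬D)   (expand ⊕)
≡ ((¬B ∨ (C ∧ ¬A) ∨ (¬C ∧ A)) ∧ ¬¬D) ∨ (¬(¬B ∨ (C ⊕ A)) ∧ ¬D)   (expand ⊕)
≡ ((¬B ∨ (C ∧ ¬A) ∨ (¬C ∧ A)) ∧ ¬¬D) ∨ (¬(¬B ∨ (C ∧ ¬A) ∨ (¬C ∧ A)) ∧ ¬D)   (expand ⊕)
≡ ((¬B ∨ (C ∧ ¬A) ∨ (¬C ∧ A)) ∧ D) ∨ (¬(¬B ∨ (C ∧ ¬A) ∨ (¬C ∧ A)) ∧ ¬D)   (double negation)
≡ ((¬B ∨ (C ∧ ¬A) ∨ (¬C ∧ A)) ∧ D) ∨ (¬¬B ∧ ¬(C ∧ ¬A) ∧ ¬(¬C ∧ A) ∧ ¬D)   (De Morgan)
≡ ((¬B ∨ (C ∧ ¬A) ∨ (¬C ∧ A)) ∧ D) ∨ (B ∧ ¬(C ∧ ¬A) ∧ ¬(¬C ∧ A) ∧ ¬D)   (double negation)
≡ ((¬B ∨ (C ∧ ¬A) ∨ (¬C ∧ A)) ∧ D) ∨ (B ∧ (¬C ∨ ¬¬A) ∧ ¬(¬C ∧ A) ∧ ¬D)   (De Morgan)
≡ ((¬B ∨ (C ∧ ¬A) ∨ (¬C ∧ A)) ∧ D) ∨ (B ∧ (¬C ∨ A) ∧ ¬(¬C ∧ A) ∧ ¬D)   (double negation)
≡ ((¬B ∨ (C ∧ ¬A) ∨ (¬C ∧ A)) ∧ D) ∨ (B ∧ (¬C ∨ A) ∧ (¬¬C ∨ ¬A) ∧ ¬D)   (De Morgan)
≡ ((¬B ∨ (C ∧ ¬A) ∨ (¬C ∧ A)) ∧ D) ∨ (B ∧ (¬C ∨ A) ∧ (C ∨ ¬A) ∧ ¬D)   (double negation)
≡ (¬B ∧ D) ∨ (C ∧ ¬A ∧ D) ∨ (¬C ∧ A ∧ D) ∨ (B ∧ ¬C ∧ C ∧ ¬D) ∨ (B ∧ ¬C ∧ ¬A ∧ ¬D) ∨ (B ∧ A ∧ C ∧ ¬D) ∨ (B ∧ A ∧ ¬A ∧ ¬D)   (distribute ∧ over ∨)
≡ (¬B ∧ D) ∨ (C ∧ ¬A ∧ D) ∨ (¬C ∧ A ∧ D) ∨ (B ∧ ¬C ∧ ¬A ∧ ¬D) ∨ (B ∧ A ∧ C ∧ ¬D)   (simplify)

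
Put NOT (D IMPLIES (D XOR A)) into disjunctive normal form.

NOT (D IMPLIES (D XOR A))
= NOT (NOT D OR (D XOR A))   — eliminate IMPLIES
= NOT (NOT D OR (D AND NOT A) OR (NOT D AND A))   — expand XOR
= NOT NOT D AND NOT (D AND NOT A) AND NOT (NOT D AND A)   — De Morgan
= D AND NOT (D AND NOT A) AND NOT (NOT D AND A)   — double negation
= D AND (NOT D OR NOT NOT A) AND NOT (NOT D AND A)   — De Morgan
= D AND (NOT D OR A) AND NOT (NOT D AND A)   — double negation
= D AND (NOT D OR A) AND (NOT NOT D OR NOT A)   — De Morgan
= D AND (NOT D OR A) AND (D OR NOT A)   — double negation
= (D AND NOT D AND D) OR (D AND NOT D AND NOT A) OR (D AND A AND D) OR (D AND A AND NOT A)   — distribute AND over OR
= D AND A   — simplify

D AND A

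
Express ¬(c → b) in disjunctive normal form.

¬(c → b)
⇔ ¬(¬c ∨ b)   — eliminate →
⇔ ¬¬c ∧ ¬b   — De Morgan
⇔ c ∧ ¬b   — double negation

c ∧ ¬b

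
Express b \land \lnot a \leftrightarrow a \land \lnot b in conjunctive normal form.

b \land \lnot a \leftrightarrow a \land \lnot b
= (b \land \lnot a \to a \land \lnot b) \land (a \land \lnot b \to b \land \lnot a)   — eliminate \leftrightarrow
= (\lnot (b \land \lnot a) \lor a \land \lnot b) \land (a \land \lnot b \to b \land \lnot a)   — eliminate \to
= (\lnot (b \land \lnot a) \lor a \land \lnot b) \land (\lnot (a \land \lnot b) \lor b \land \lnot a)   — eliminate \to
= (\lnot b \lor \lnot \lnot a \lor a \land \lnot b) \land (\lnot (a \land \lnot b) \lor b \land \lnot a)   — De Morgan
= (\lnot b \lor a \lor a \land \lnot b) \land (\lnot (a \land \lnot b) \lor b \land \lnot a)   — double negation
= (\lnot b \lor a \lor a \land \lnot b) \land (\lnot a \lor \lnot \lnot b \lor b \land \lnot a)   — De Morgan
= (\lnot b \lor a \lor a \land \lnot b) \land (\lnot a \lor b \lor b \land \lnot a)   — double negation
= (\lnot b \lor a \lor a) \land (\lnot b \lor a \lor \lnot b) \land (\lnot a \lor b \lor b) \land (\lnot a \lor b \lor \lnot a)   — distribute \lor over \land
= (\lnot b \lor a) \land (\lnot a \lor b)   — simplify

(\lnot b \lor a) \land (\lnot a \lor b)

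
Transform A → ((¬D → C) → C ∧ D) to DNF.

A → ((¬D → C) → C ∧ D)
⇔ ¬A ∨ ((¬D → C) → C ∧ D)   (eliminate →)
⇔ ¬A ∨ ¬(¬D → C) ∨ C ∧ D   (eliminate →)
⇔ ¬A ∨ ¬(¬¬D ∨ C) ∨ C ∧ D   (eliminate →)
⇔ ¬A ∨ ¬¬¬D ∧ ¬C ∨ C ∧ D   (De Morgan)
⇔ ¬A ∨ ¬D ∧ ¬C ∨ C ∧ D   (double negation)

¬A ∨ ¬D ∧ ¬C ∨ C ∧ D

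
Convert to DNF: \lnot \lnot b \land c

b \land c

\lnot \lnot b \land c
≡ b \land c   [double negation]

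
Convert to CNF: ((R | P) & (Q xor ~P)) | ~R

(Q | ~P | ~R) & (~Q | P | ~R)

((R | P) & (Q xor ~P)) | ~R
= ((R | P) & (Q | ~P) & ~(Q & ~P)) | ~R   [expand xor]
= ((R | P) & (Q | ~P) & (~Q | ~~P)) | ~R   [De Morgan]
= ((R | P) & (Q | ~P) & (~Q | P)) | ~R   [double negation]
= (R | P | ~R) & (Q | ~P | ~R) & (~Q | P | ~R)   [distribute | over &]
= (Q | ~P | ~R) & (~Q | P | ~R)   [simplify]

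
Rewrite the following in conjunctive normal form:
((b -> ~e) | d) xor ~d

(b | d) & (e | d)

((b -> ~e) | d) xor ~d
≡ ((b -> ~e) | d | ~d) & ~(((b -> ~e) | d) & ~d)   — expand xor
≡ (~b | ~e | d | ~d) & ~(((b -> ~e) | d) & ~d)   — eliminate ->
≡ (~b | ~e | d | ~d) & ~((~b | ~e | d) & ~d)   — eliminate ->
≡ (~b | ~e | d | ~d) & (~(~b | ~e | d) | ~~d)   — De Morgan
≡ (~b | ~e | d | ~d) & ((~~b & ~~e & ~d) | ~~d)   — De Morgan
≡ (~b | ~e | d | ~d) & ((b & ~~e & ~d) | ~~d)   — double negation
≡ (~b | ~e | d | ~d) & ((b & e & ~d) | ~~d)   — double negation
≡ (~b | ~e | d | ~d) & ((b & e & ~d) | d)   — double negation
≡ (~b | ~e | d | ~d) & (b | d) & (e | d) & (~d | d)   — distribute | over &
≡ (b | d) & (e | d)   — simplify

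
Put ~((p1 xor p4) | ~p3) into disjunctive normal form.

(~p1 & ~p4 & p3) | (p4 & p1 & p3)

~((p1 xor p4) | ~p3)
≡ ~((p1 & ~p4) | (~p1 & p4) | ~p3)   (expand xor)
≡ ~(p1 & ~p4) & ~(~p1 & p4) & ~~p3   (De Morgan)
≡ (~p1 | ~~p4) & ~(~p1 & p4) & ~~p3   (De Morgan)
≡ (~p1 | p4) & ~(~p1 & p4) & ~~p3   (double negation)
≡ (~p1 | p4) & (~~p1 | ~p4) & ~~p3   (De Morgan)
≡ (~p1 | p4) & (p1 | ~p4) & ~~p3   (double negation)
≡ (~p1 | p4) & (p1 | ~p4) & p3   (double negation)
≡ (~p1 & p1 & p3) | (~p1 & ~p4 & p3) | (p4 & p1 & p3) | (p4 & ~p4 & p3)   (distribute & over |)
≡ (~p1 & ~p4 & p3) | (p4 & p1 & p3)   (simplify)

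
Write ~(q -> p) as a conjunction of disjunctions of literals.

q & ~p

~(q -> p)
⇔ ~(~q | p)   (eliminate ->)
⇔ ~~q & ~p   (De Morgan)
⇔ q & ~p   (double negation)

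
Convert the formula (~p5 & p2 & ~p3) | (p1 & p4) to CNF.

(~p5 & p2 & ~p3) | (p1 & p4)
≡ (~p5 | p1) & (~p5 | p4) & (p2 | p1) & (p2 | p4) & (~p3 | p1) & (~p3 | p4)   [distribute | over &]

(~p5 | p1) & (~p5 | p4) & (p2 | p1) & (p2 | p4) & (~p3 | p1) & (~p3 | p4)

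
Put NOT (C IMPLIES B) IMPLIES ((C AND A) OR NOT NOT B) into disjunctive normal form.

NOT C OR B OR (C AND A)

NOT (C IMPLIES B) IMPLIES ((C AND A) OR NOT NOT B)
= NOT NOT (C IMPLIES B) OR (C AND A) OR NOT NOT B   [eliminate IMPLIES]
= NOT NOT (NOT C OR B) OR (C AND A) OR NOT NOT B   [eliminate IMPLIES]
= NOT C OR B OR (C AND A) OR NOT NOT B   [double negation]
= NOT C OR B OR (C AND A) OR B   [double negation]
= NOT C OR B OR (C AND A)   [simplify]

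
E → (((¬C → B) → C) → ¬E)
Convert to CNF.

(¬E ∨ C ∨ B) ∧ (¬E ∨ ¬C)

E → (((¬C → B) → C) → ¬E)
⇔ ¬E ∨ (((¬C → B) → C) → ¬E)   — eliminate →
⇔ ¬E ∨ ¬((¬C → B) → C) ∨ ¬E   — eliminate →
⇔ ¬E ∨ ¬(¬(¬C → B) ∨ C) ∨ ¬E   — eliminate →
⇔ ¬E ∨ ¬(¬(¬¬C ∨ B) ∨ C) ∨ ¬E   — eliminate →
⇔ ¬E ∨ (¬¬(¬¬C ∨ B) ∧ ¬C) ∨ ¬E   — De Morgan
⇔ ¬E ∨ ((¬¬C ∨ B) ∧ ¬C) ∨ ¬E   — double negation
⇔ ¬E ∨ ((C ∨ B) ∧ ¬C) ∨ ¬E   — double negation
⇔ (¬E ∨ C ∨ B ∨ ¬E) ∧ (¬E ∨ ¬C ∨ ¬E)   — distribute ∨ over ∧
⇔ (¬E ∨ C ∨ B) ∧ (¬E ∨ ¬C)   — simplify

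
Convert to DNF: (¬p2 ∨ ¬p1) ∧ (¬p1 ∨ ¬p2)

(¬p2 ∨ ¬p1) ∧ (¬p1 ∨ ¬p2)
= (¬p2 ∧ ¬p1) ∨ (¬p2 ∧ ¬p2) ∨ (¬p1 ∧ ¬p1) ∨ (¬p1 ∧ ¬p2)
= ¬p2 ∨ ¬p1

¬p2 ∨ ¬p1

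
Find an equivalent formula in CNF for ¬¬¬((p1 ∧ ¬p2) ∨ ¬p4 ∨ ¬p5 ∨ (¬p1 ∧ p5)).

(¬p1 ∨ p2) ∧ p4 ∧ p5 ∧ (p1 ∨ ¬p5)

¬¬¬((p1 ∧ ¬p2) ∨ ¬p4 ∨ ¬p5 ∨ (¬p1 ∧ p5))
⇔ ¬((p1 ∧ ¬p2) ∨ ¬p4 ∨ ¬p5 ∨ (¬p1 ∧ p5))
⇔ ¬(p1 ∧ ¬p2) ∧ ¬¬p4 ∧ ¬¬p5 ∧ ¬(¬p1 ∧ p5)
⇔ (¬p1 ∨ ¬¬p2) ∧ ¬¬p4 ∧ ¬¬p5 ∧ ¬(¬p1 ∧ p5)
⇔ (¬p1 ∨ p2) ∧ ¬¬p4 ∧ ¬¬p5 ∧ ¬(¬p1 ∧ p5)
⇔ (¬p1 ∨ p2) ∧ p4 ∧ ¬¬p5 ∧ ¬(¬p1 ∧ p5)
⇔ (¬p1 ∨ p2) ∧ p4 ∧ p5 ∧ ¬(¬p1 ∧ p5)
⇔ (¬p1 ∨ p2) ∧ p4 ∧ p5 ∧ (¬¬p1 ∨ ¬p5)
⇔ (¬p1 ∨ p2) ∧ p4 ∧ p5 ∧ (p1 ∨ ¬p5)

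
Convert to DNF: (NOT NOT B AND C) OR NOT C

(B AND C) OR NOT C

(NOT NOT B AND C) OR NOT C
≡ (B AND C) OR NOT C   (double negation)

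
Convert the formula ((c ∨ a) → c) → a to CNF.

((c ∨ a) → c) → a
≡ ¬((c ∨ a) → c) ∨ a   [eliminate →]
≡ ¬(¬(c ∨ a) ∨ c) ∨ a   [eliminate →]
≡ (¬¬(c ∨ a) ∧ ¬c) ∨ a   [De Morgan]
≡ ((c ∨ a) ∧ ¬c) ∨ a   [double negation]
≡ (c ∨ a ∨ a) ∧ (¬c ∨ a)   [distribute ∨ over ∧]
≡ (c ∨ a) ∧ (¬c ∨ a)   [simplify]

(c ∨ a) ∧ (¬c ∨ a)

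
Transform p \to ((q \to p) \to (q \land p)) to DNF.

p \to ((q \to p) \to (q \land p))
≡ \lnot p \lor ((q \to p) \to (q \land p))   [eliminate \to]
≡ \lnot p \lor \lnot (q \to p) \lor (q \land p)   [eliminate \to]
≡ \lnot p \lor \lnot (\lnot q \lor p) \lor (q \land p)   [eliminate \to]
≡ \lnot p \lor (\lnot \lnot q \land \lnot p) \lor (q \land p)   [De Morgan]
≡ \lnot p \lor (q \land \lnot p) \lor (q \land p)   [double negation]
≡ \lnot p \lor (q \land p)   [simplify]

\lnot p \lor (q \land p)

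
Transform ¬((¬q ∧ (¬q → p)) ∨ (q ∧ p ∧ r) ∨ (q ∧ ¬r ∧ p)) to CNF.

(q ∨ ¬p) ∧ (¬q ∨ ¬p ∨ ¬r) ∧ (¬q ∨ r ∨ ¬p)

¬((¬q ∧ (¬q → p)) ∨ (q ∧ p ∧ r) ∨ (q ∧ ¬r ∧ p))
≡ ¬((¬q ∧ (¬¬q ∨ p)) ∨ (q ∧ p ∧ r) ∨ (q ∧ ¬r ∧ p))
≡ ¬(¬q ∧ (¬¬q ∨ p)) ∧ ¬(q ∧ p ∧ r) ∧ ¬(q ∧ ¬r ∧ p)
≡ (¬¬q ∨ ¬(¬¬q ∨ p)) ∧ ¬(q ∧ p ∧ r) ∧ ¬(q ∧ ¬r ∧ p)
≡ (q ∨ ¬(¬¬q ∨ p)) ∧ ¬(q ∧ p ∧ r) ∧ ¬(q ∧ ¬r ∧ p)
≡ (q ∨ (¬¬¬q ∧ ¬p)) ∧ ¬(q ∧ p ∧ r) ∧ ¬(q ∧ ¬r ∧ p)
≡ (q ∨ (¬q ∧ ¬p)) ∧ ¬(q ∧ p ∧ r) ∧ ¬(q ∧ ¬r ∧ p)
≡ (q ∨ (¬q ∧ ¬p)) ∧ (¬q ∨ ¬p ∨ ¬r) ∧ ¬(q ∧ ¬r ∧ p)
≡ (q ∨ (¬q ∧ ¬p)) ∧ (¬q ∨ ¬p ∨ ¬r) ∧ (¬q ∨ ¬¬r ∨ ¬p)
≡ (q ∨ (¬q ∧ ¬p)) ∧ (¬q ∨ ¬p ∨ ¬r) ∧ (¬q ∨ r ∨ ¬p)
≡ (q ∨ ¬q) ∧ (q ∨ ¬p) ∧ (¬q ∨ ¬p ∨ ¬r) ∧ (¬q ∨ r ∨ ¬p)
≡ (q ∨ ¬p) ∧ (¬q ∨ ¬p ∨ ¬r) ∧ (¬q ∨ r ∨ ¬p)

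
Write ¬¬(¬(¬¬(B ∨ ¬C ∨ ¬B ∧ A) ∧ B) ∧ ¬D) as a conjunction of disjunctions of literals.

¬B ∧ ¬D

¬¬(¬(¬¬(B ∨ ¬C ∨ ¬B ∧ A) ∧ B) ∧ ¬D)
⇔ ¬(¬¬(B ∨ ¬C ∨ ¬B ∧ A) ∧ B) ∧ ¬D
⇔ (¬¬¬(B ∨ ¬C ∨ ¬B ∧ A) ∨ ¬B) ∧ ¬D
⇔ (¬(B ∨ ¬C ∨ ¬B ∧ A) ∨ ¬B) ∧ ¬D
⇔ (¬B ∧ ¬¬C ∧ ¬(¬B ∧ A) ∨ ¬B) ∧ ¬D
⇔ (¬B ∧ C ∧ ¬(¬B ∧ A) ∨ ¬B) ∧ ¬D
⇔ (¬B ∧ C ∧ (¬¬B ∨ ¬A) ∨ ¬B) ∧ ¬D
⇔ (¬B ∧ C ∧ (B ∨ ¬A) ∨ ¬B) ∧ ¬D
⇔ (¬B ∨ ¬B) ∧ (C ∨ ¬B) ∧ (B ∨ ¬A ∨ ¬B) ∧ ¬D
⇔ ¬B ∧ ¬D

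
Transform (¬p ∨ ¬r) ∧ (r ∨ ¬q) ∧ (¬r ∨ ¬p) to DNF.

(¬p ∧ r) ∨ (¬p ∧ ¬q) ∨ (¬r ∧ ¬q)

(¬p ∨ ¬r) ∧ (r ∨ ¬q) ∧ (¬r ∨ ¬p)
≡ (¬p ∧ r ∧ ¬r) ∨ (¬p ∧ r ∧ ¬p) ∨ (¬p ∧ ¬q ∧ ¬r) ∨ (¬p ∧ ¬q ∧ ¬p) ∨ (¬r ∧ r ∧ ¬r) ∨ (¬r ∧ r ∧ ¬p) ∨ (¬r ∧ ¬q ∧ ¬r) ∨ (¬r ∧ ¬q ∧ ¬p)   (distribute ∧ over ∨)
≡ (¬p ∧ r) ∨ (¬p ∧ ¬q) ∨ (¬r ∧ ¬q)   (simplify)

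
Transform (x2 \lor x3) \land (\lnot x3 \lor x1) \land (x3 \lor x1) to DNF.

(x2 \land x1) \lor (x3 \land x1)

(x2 \lor x3) \land (\lnot x3 \lor x1) \land (x3 \lor x1)
≡ (x2 \land \lnot x3 \land x3) \lor (x2 \land \lnot x3 \land x1) \lor (x2 \land x1 \land x3) \lor (x2 \land x1 \land x1) \lor (x3 \land \lnot x3 \land x3) \lor (x3 \land \lnot x3 \land x1) \lor (x3 \land x1 \land x3) \lor (x3 \land x1 \land x1)   — distribute \land over \lor
≡ (x2 \land x1) \lor (x3 \land x1)   — simplify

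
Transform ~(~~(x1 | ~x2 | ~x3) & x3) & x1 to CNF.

(~x1 | ~x3) & (x2 | ~x3) & x1

~(~~(x1 | ~x2 | ~x3) & x3) & x1
≡ (~~~(x1 | ~x2 | ~x3) | ~x3) & x1   — De Morgan
≡ (~(x1 | ~x2 | ~x3) | ~x3) & x1   — double negation
≡ ((~x1 & ~~x2 & ~~x3) | ~x3) & x1   — De Morgan
≡ ((~x1 & x2 & ~~x3) | ~x3) & x1   — double negation
≡ ((~x1 & x2 & x3) | ~x3) & x1   — double negation
≡ (~x1 | ~x3) & (x2 | ~x3) & (x3 | ~x3) & x1   — distribute | over &
≡ (~x1 | ~x3) & (x2 | ~x3) & x1   — simplify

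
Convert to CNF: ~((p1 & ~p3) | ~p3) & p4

~((p1 & ~p3) | ~p3) & p4
≡ ~(p1 & ~p3) & ~~p3 & p4   [De Morgan]
≡ (~p1 | ~~p3) & ~~p3 & p4   [De Morgan]
≡ (~p1 | p3) & ~~p3 & p4   [double negation]
≡ (~p1 | p3) & p3 & p4   [double negation]
≡ p3 & p4   [simplify]

p3 & p4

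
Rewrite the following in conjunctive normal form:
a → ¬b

a → ¬b
= ¬a ∨ ¬b   — eliminate →

¬a ∨ ¬b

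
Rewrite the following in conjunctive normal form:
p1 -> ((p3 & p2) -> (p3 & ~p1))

p1 -> ((p3 & p2) -> (p3 & ~p1))
≡ ~p1 | ((p3 & p2) -> (p3 & ~p1))
≡ ~p1 | ~(p3 & p2) | (p3 & ~p1)
≡ ~p1 | ~p3 | ~p2 | (p3 & ~p1)
≡ (~p1 | ~p3 | ~p2 | p3) & (~p1 | ~p3 | ~p2 | ~p1)
≡ ~p1 | ~p3 | ~p2

~p1 | ~p3 | ~p2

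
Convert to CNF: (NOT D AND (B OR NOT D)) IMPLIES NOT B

(NOT D AND (B OR NOT D)) IMPLIES NOT B
= NOT (NOT D AND (B OR NOT D)) OR NOT B   [eliminate IMPLIES]
= NOT NOT D OR NOT (B OR NOT D) OR NOT B   [De Morgan]
= D OR NOT (B OR NOT D) OR NOT B   [double negation]
= D OR (NOT B AND NOT NOT D) OR NOT B   [De Morgan]
= D OR (NOT B AND D) OR NOT B   [double negation]
= (D OR NOT B OR NOT B) AND (D OR D OR NOT B)   [distribute OR over AND]
= D OR NOT B   [simplify]

D OR NOT B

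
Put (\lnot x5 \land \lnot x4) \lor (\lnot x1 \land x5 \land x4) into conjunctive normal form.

(\lnot x5 \lor \lnot x1) \land (\lnot x5 \lor x4) \land (\lnot x4 \lor \lnot x1) \land (\lnot x4 \lor x5)

(\lnot x5 \land \lnot x4) \lor (\lnot x1 \land x5 \land x4)
⇔ (\lnot x5 \lor \lnot x1) \land (\lnot x5 \lor x5) \land (\lnot x5 \lor x4) \land (\lnot x4 \lor \lnot x1) \land (\lnot x4 \lor x5) \land (\lnot x4 \lor x4)   — distribute \lor over \land
⇔ (\lnot x5 \lor \lnot x1) \land (\lnot x5 \lor x4) \land (\lnot x4 \lor \lnot x1) \land (\lnot x4 \lor x5)   — simplify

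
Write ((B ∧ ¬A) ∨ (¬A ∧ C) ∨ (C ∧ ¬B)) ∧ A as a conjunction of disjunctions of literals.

(B ∨ C) ∧ (¬A ∨ C) ∧ (¬A ∨ ¬B) ∧ A

((B ∧ ¬A) ∨ (¬A ∧ C) ∨ (C ∧ ¬B)) ∧ A
= (B ∨ ¬A ∨ C) ∧ (B ∨ ¬A ∨ ¬B) ∧ (B ∨ C ∨ C) ∧ (B ∨ C ∨ ¬B) ∧ (¬A ∨ ¬A ∨ C) ∧ (¬A ∨ ¬A ∨ ¬B) ∧ (¬A ∨ C ∨ C) ∧ (¬A ∨ C ∨ ¬B) ∧ A   (distribute ∨ over ∧)
= (B ∨ C) ∧ (¬A ∨ C) ∧ (¬A ∨ ¬B) ∧ A   (simplify)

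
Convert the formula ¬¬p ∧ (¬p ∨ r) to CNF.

¬¬p ∧ (¬p ∨ r)
≡ p ∧ (¬p ∨ r)   — double negation

p ∧ (¬p ∨ r)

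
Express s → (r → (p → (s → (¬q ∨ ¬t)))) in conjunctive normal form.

s → (r → (p → (s → (¬q ∨ ¬t))))
≡ ¬s ∨ (r → (p → (s → (¬q ∨ ¬t))))
≡ ¬s ∨ ¬r ∨ (p → (s → (¬q ∨ ¬t)))
≡ ¬s ∨ ¬r ∨ ¬p ∨ (s → (¬q ∨ ¬t))
≡ ¬s ∨ ¬r ∨ ¬p ∨ ¬s ∨ ¬q ∨ ¬t
≡ ¬s ∨ ¬r ∨ ¬p ∨ ¬q ∨ ¬t

¬s ∨ ¬r ∨ ¬p ∨ ¬q ∨ ¬t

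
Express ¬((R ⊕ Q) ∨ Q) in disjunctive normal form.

¬((R ⊕ Q) ∨ Q)
⇔ ¬((R ∧ ¬Q) ∨ (¬R ∧ Q) ∨ Q)   [expand ⊕]
⇔ ¬(R ∧ ¬Q) ∧ ¬(¬R ∧ Q) ∧ ¬Q   [De Morgan]
⇔ (¬R ∨ ¬¬Q) ∧ ¬(¬R ∧ Q) ∧ ¬Q   [De Morgan]
⇔ (¬R ∨ Q) ∧ ¬(¬R ∧ Q) ∧ ¬Q   [double negation]
⇔ (¬R ∨ Q) ∧ (¬¬R ∨ ¬Q) ∧ ¬Q   [De Morgan]
⇔ (¬R ∨ Q) ∧ (R ∨ ¬Q) ∧ ¬Q   [double negation]
⇔ (¬R ∧ R ∧ ¬Q) ∨ (¬R ∧ ¬Q ∧ ¬Q) ∨ (Q ∧ R ∧ ¬Q) ∨ (Q ∧ ¬Q ∧ ¬Q)   [distribute ∧ over ∨]
⇔ ¬R ∧ ¬Q   [simplify]

¬R ∧ ¬Q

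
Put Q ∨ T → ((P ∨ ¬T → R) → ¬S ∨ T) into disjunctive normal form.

¬Q ∧ ¬T ∨ P ∧ ¬R ∨ ¬T ∧ ¬R ∨ ¬S ∨ T

Q ∨ T → ((P ∨ ¬T → R) → ¬S ∨ T)
≡ ¬(Q ∨ T) ∨ ((P ∨ ¬T → R) → ¬S ∨ T)   [eliminate →]
≡ ¬(Q ∨ T) ∨ ¬(P ∨ ¬T → R) ∨ ¬S ∨ T   [eliminate →]
≡ ¬(Q ∨ T) ∨ ¬(¬(P ∨ ¬T) ∨ R) ∨ ¬S ∨ T   [eliminate →]
≡ ¬Q ∧ ¬T ∨ ¬(¬(P ∨ ¬T) ∨ R) ∨ ¬S ∨ T   [De Morgan]
≡ ¬Q ∧ ¬T ∨ ¬¬(P ∨ ¬T) ∧ ¬R ∨ ¬S ∨ T   [De Morgan]
≡ ¬Q ∧ ¬T ∨ (P ∨ ¬T) ∧ ¬R ∨ ¬S ∨ T   [double negation]
≡ ¬Q ∧ ¬T ∨ P ∧ ¬R ∨ ¬T ∧ ¬R ∨ ¬S ∨ T   [distribute ∧ over ∨]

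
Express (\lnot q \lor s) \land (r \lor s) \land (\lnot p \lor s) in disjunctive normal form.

(\lnot q \lor s) \land (r \lor s) \land (\lnot p \lor s)
≡ (\lnot q \land r \land \lnot p) \lor (\lnot q \land r \land s) \lor (\lnot q \land s \land \lnot p) \lor (\lnot q \land s \land s) \lor (s \land r \land \lnot p) \lor (s \land r \land s) \lor (s \land s \land \lnot p) \lor (s \land s \land s)   [distribute \land over \lor]
≡ (\lnot q \land r \land \lnot p) \lor s   [simplify]

(\lnot q \land r \land \lnot p) \lor s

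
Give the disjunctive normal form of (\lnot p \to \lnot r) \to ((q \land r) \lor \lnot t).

(\lnot p \to \lnot r) \to ((q \land r) \lor \lnot t)
≡ \lnot (\lnot p \to \lnot r) \lor (q \land r) \lor \lnot t   [eliminate \to]
≡ \lnot (\lnot \lnot p \lor \lnot r) \lor (q \land r) \lor \lnot t   [eliminate \to]
≡ (\lnot \lnot \lnot p \land \lnot \lnot r) \lor (q \land r) \lor \lnot t   [De Morgan]
≡ (\lnot p \land \lnot \lnot r) \lor (q \land r) \lor \lnot t   [double negation]
≡ (\lnot p \land r) \lor (q \land r) \lor \lnot t   [double negation]

(\lnot p \land r) \lor (q \land r) \lor \lnot t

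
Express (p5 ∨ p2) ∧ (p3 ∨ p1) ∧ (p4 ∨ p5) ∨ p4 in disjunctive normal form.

(p5 ∨ p2) ∧ (p3 ∨ p1) ∧ (p4 ∨ p5) ∨ p4
= p5 ∧ p3 ∧ p4 ∨ p5 ∧ p3 ∧ p5 ∨ p5 ∧ p1 ∧ p4 ∨ p5 ∧ p1 ∧ p5 ∨ p2 ∧ p3 ∧ p4 ∨ p2 ∧ p3 ∧ p5 ∨ p2 ∧ p1 ∧ p4 ∨ p2 ∧ p1 ∧ p5 ∨ p4   — distribute ∧ over ∨
= p5 ∧ p3 ∨ p5 ∧ p1 ∨ p4   — simplify

p5 ∧ p3 ∨ p5 ∧ p1 ∨ p4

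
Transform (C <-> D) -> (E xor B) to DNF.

(C & ~D) | (D & ~C) | (E & ~B) | (~E & B)

(C <-> D) -> (E xor B)
≡ ~(C <-> D) | (E xor B)   [eliminate ->]
≡ ~((C -> D) & (D -> C)) | (E xor B)   [eliminate <->]
≡ ~((~C | D) & (D -> C)) | (E xor B)   [eliminate ->]
≡ ~((~C | D) & (~D | C)) | (E xor B)   [eliminate ->]
≡ ~((~C | D) & (~D | C)) | (E & ~B) | (~E & B)   [expand xor]
≡ ~(~C | D) | ~(~D | C) | (E & ~B) | (~E & B)   [De Morgan]
≡ (~~C & ~D) | ~(~D | C) | (E & ~B) | (~E & B)   [De Morgan]
≡ (C & ~D) | ~(~D | C) | (E & ~B) | (~E & B)   [double negation]
≡ (C & ~D) | (~~D & ~C) | (E & ~B) | (~E & B)   [De Morgan]
≡ (C & ~D) | (D & ~C) | (E & ~B) | (~E & B)   [double negation]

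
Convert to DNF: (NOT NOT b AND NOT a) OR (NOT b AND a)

(NOT NOT b AND NOT a) OR (NOT b AND a)
⇔ (b AND NOT a) OR (NOT b AND a)   [double negation]

(b AND NOT a) OR (NOT b AND a)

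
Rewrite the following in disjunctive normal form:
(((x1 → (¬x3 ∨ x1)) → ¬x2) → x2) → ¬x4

¬x2 ∨ ¬x4

(((x1 → (¬x3 ∨ x1)) → ¬x2) → x2) → ¬x4
≡ ¬(((x1 → (¬x3 ∨ x1)) → ¬x2) → x2) ∨ ¬x4   [eliminate →]
≡ ¬(¬((x1 → (¬x3 ∨ x1)) → ¬x2) ∨ x2) ∨ ¬x4   [eliminate →]
≡ ¬(¬(¬(x1 → (¬x3 ∨ x1)) ∨ ¬x2) ∨ x2) ∨ ¬x4   [eliminate →]
≡ ¬(¬(¬(¬x1 ∨ ¬x3 ∨ x1) ∨ ¬x2) ∨ x2) ∨ ¬x4   [eliminate →]
≡ (¬¬(¬(¬x1 ∨ ¬x3 ∨ x1) ∨ ¬x2) ∧ ¬x2) ∨ ¬x4   [De Morgan]
≡ ((¬(¬x1 ∨ ¬x3 ∨ x1) ∨ ¬x2) ∧ ¬x2) ∨ ¬x4   [double negation]
≡ (((¬¬x1 ∧ ¬¬x3 ∧ ¬x1) ∨ ¬x2) ∧ ¬x2) ∨ ¬x4   [De Morgan]
≡ (((x1 ∧ ¬¬x3 ∧ ¬x1) ∨ ¬x2) ∧ ¬x2) ∨ ¬x4   [double negation]
≡ (((x1 ∧ x3 ∧ ¬x1) ∨ ¬x2) ∧ ¬x2) ∨ ¬x4   [double negation]
≡ (x1 ∧ x3 ∧ ¬x1 ∧ ¬x2) ∨ (¬x2 ∧ ¬x2) ∨ ¬x4   [distribute ∧ over ∨]
≡ ¬x2 ∨ ¬x4   [simplify]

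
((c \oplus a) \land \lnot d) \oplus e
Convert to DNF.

((c \oplus a) \land \lnot d) \oplus e
= ((c \oplus a) \land \lnot d \land \lnot e) \lor (\lnot ((c \oplus a) \land \lnot d) \land e)   (expand \oplus)
= (((c \land \lnot a) \lor (\lnot c \land a)) \land \lnot d \land \lnot e) \lor (\lnot ((c \oplus a) \land \lnot d) \land e)   (expand \oplus)
= (((c \land \lnot a) \lor (\lnot c \land a)) \land \lnot d \land \lnot e) \lor (\lnot (((c \land \lnot a) \lor (\lnot c \land a)) \land \lnot d) \land e)   (expand \oplus)
= (((c \land \lnot a) \lor (\lnot c \land a)) \land \lnot d \land \lnot e) \lor ((\lnot ((c \land \lnot a) \lor (\lnot c \land a)) \lor \lnot \lnot d) \land e)   (De Morgan)
= (((c \land \lnot a) \lor (\lnot c \land a)) \land \lnot d \land \lnot e) \lor (((\lnot (c \land \lnot a) \land \lnot (\lnot c \land a)) \lor \lnot \lnot d) \land e)   (De Morgan)
= (((c \land \lnot a) \lor (\lnot c \land a)) \land \lnot d \land \lnot e) \lor ((((\lnot c \lor \lnot \lnot a) \land \lnot (\lnot c \land a)) \lor \lnot \lnot d) \land e)   (De Morgan)
= (((c \land \lnot a) \lor (\lnot c \land a)) \land \lnot d \land \lnot e) \lor ((((\lnot c \lor a) \land \lnot (\lnot c \land a)) \lor \lnot \lnot d) \land e)   (double negation)
= (((c \land \lnot a) \lor (\lnot c \land a)) \land \lnot d \land \lnot e) \lor ((((\lnot c \lor a) \land (\lnot \lnot c \lor \lnot a)) \lor \lnot \lnot d) \land e)   (De Morgan)
= (((c \land \lnot a) \lor (\lnot c \land a)) \land \lnot d \land \lnot e) \lor ((((\lnot c \lor a) \land (c \lor \lnot a)) \lor \lnot \lnot d) \land e)   (double negation)
= (((c \land \lnot a) \lor (\lnot c \land a)) \land \lnot d \land \lnot e) \lor ((((\lnot c \lor a) \land (c \lor \lnot a)) \lor d) \land e)   (double negation)
= (c \land \lnot a \land \lnot d \land \lnot e) \lor (\lnot c \land a \land \lnot d \land \lnot e) \lor (\lnot c \land c \land e) \lor (\lnot c \land \lnot a \land e) \lor (a \land c \land e) \lor (a \land \lnot a \land e) \lor (d \land e)   (distribute \land over \lor)
= (c \land \lnot a \land \lnot d \land \lnot e) \lor (\lnot c \land a \land \lnot d \land \lnot e) \lor (\lnot c \land \lnot a \land e) \lor (a \land c \land e) \lor (d \land e)   (simplify)

(c \land \lnot a \land \lnot d \land \lnot e) \lor (\lnot c \land a \land \lnot d \land \lnot e) \lor (\lnot c \land \lnot a \land e) \lor (a \land c \land e) \lor (d \land e)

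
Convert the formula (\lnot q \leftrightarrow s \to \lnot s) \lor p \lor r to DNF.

(\lnot q \leftrightarrow s \to \lnot s) \lor p \lor r
⇔ (\lnot q \to (s \to \lnot s)) \land ((s \to \lnot s) \to \lnot q) \lor p \lor r   (eliminate \leftrightarrow)
⇔ (\lnot \lnot q \lor (s \to \lnot s)) \land ((s \to \lnot s) \to \lnot q) \lor p \lor r   (eliminate \to)
⇔ (\lnot \lnot q \lor \lnot s \lor \lnot s) \land ((s \to \lnot s) \to \lnot q) \lor p \lor r   (eliminate \to)
⇔ (\lnot \lnot q \lor \lnot s \lor \lnot s) \land (\lnot (s \to \lnot s) \lor \lnot q) \lor p \lor r   (eliminate \to)
⇔ (\lnot \lnot q \lor \lnot s \lor \lnot s) \land (\lnot (\lnot s \lor \lnot s) \lor \lnot q) \lor p \lor r   (eliminate \to)
⇔ (q \lor \lnot s \lor \lnot s) \land (\lnot (\lnot s \lor \lnot s) \lor \lnot q) \lor p \lor r   (double negation)
⇔ (q \lor \lnot s \lor \lnot s) \land (\lnot \lnot s \land \lnot \lnot s \lor \lnot q) \lor p \lor r   (De Morgan)
⇔ (q \lor \lnot s \lor \lnot s) \land (s \land \lnot \lnot s \lor \lnot q) \lor p \lor r   (double negation)
⇔ (q \lor \lnot s \lor \lnot s) \land (s \land s \lor \lnot q) \lor p \lor r   (double negation)
⇔ q \land s \land s \lor q \land \lnot q \lor \lnot s \land s \land s \lor \lnot s \land \lnot q \lor \lnot s \land s \land s \lor \lnot s \land \lnot q \lor p \lor r   (distribute \land over \lor)
⇔ q \land s \lor \lnot s \land \lnot q \lor p \lor r   (simplify)

q \land s \lor \lnot s \land \lnot q \lor p \lor r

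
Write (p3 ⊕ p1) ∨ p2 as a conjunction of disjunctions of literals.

(p3 ⊕ p1) ∨ p2
⇔ ((p3 ∨ p1) ∧ ¬(p3 ∧ p1)) ∨ p2   (expand ⊕)
⇔ ((p3 ∨ p1) ∧ (¬p3 ∨ ¬p1)) ∨ p2   (De Morgan)
⇔ (p3 ∨ p1 ∨ p2) ∧ (¬p3 ∨ ¬p1 ∨ p2)   (distribute ∨ over ∧)

(p3 ∨ p1 ∨ p2) ∧ (¬p3 ∨ ¬p1 ∨ p2)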